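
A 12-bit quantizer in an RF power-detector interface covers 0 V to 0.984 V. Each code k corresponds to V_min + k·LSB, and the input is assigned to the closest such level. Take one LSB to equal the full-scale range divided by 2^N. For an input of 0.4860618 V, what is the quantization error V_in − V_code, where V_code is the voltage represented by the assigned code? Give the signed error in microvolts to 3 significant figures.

+67.7 µV

Span = 0.984 V. LSB = 0.984 V / 2^12 ≈ 240.2 µV.
(V_in − V_min)/LSB = (0.4860618 − (0)) × 4096/0.984 = 2023.2816 → nearest code k = 2023.
Reconstructed level: 0 + 2023 × 0.984/4096 V = 0.4859941406 V.
e = 0.4860618 − (0.4859941406) = +67.7 µV.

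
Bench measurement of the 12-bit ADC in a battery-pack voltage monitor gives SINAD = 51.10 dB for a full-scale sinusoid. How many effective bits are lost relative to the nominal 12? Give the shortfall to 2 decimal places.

ENOB = (SINAD − 1.76)/6.02 = (51.10 − 1.76)/6.02 = 8.1960 bits.
12 − 8.1960 = 3.80 bits below nominal.

3.80 bits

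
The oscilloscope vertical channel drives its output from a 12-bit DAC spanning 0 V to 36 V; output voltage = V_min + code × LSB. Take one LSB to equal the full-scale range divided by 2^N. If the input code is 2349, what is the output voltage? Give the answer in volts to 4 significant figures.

20.65 V

Span = 36 V. LSB = 36 V / 2^12.
V_out = 0 + 2349 × (36/4096) V
      = 0 V + 20.6455 V = 20.6455 V.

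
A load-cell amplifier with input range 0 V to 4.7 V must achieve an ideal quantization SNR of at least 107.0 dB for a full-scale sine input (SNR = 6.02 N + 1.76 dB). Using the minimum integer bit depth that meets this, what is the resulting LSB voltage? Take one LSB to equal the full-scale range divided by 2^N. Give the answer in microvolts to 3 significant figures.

17.9 µV

Span = 4.7 V.
Solving 6.02 N ≥ 107.0 − 1.76: N ≥ 17.482. Round up → N = 18.
LSB = 4.7 V / 2^18 = 17.9 µV.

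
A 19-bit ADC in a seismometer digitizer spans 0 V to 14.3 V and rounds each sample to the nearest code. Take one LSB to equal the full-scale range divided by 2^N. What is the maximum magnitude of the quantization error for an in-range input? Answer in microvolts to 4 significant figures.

13.64 µV

V_FS = 14.3 V.
One LSB is 14.3 V / 524288 = 27.2751 µV.
A rounding quantizer has |error| ≤ LSB/2 = 13.64 µV.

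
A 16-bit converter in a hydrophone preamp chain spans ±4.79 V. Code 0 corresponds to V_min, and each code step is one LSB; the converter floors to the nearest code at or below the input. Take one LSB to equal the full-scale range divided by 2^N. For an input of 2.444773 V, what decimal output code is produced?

49492

Span: 4.79 V − (-4.79 V) = 9.58 V. LSB = 9.58 V / 2^16 ≈ 146.2 µV.
(V_in − V_min) × 2^16/range = (2.444773 − (-4.79)) × 65536/9.58 = 49492.493.
Floor → code = 49492.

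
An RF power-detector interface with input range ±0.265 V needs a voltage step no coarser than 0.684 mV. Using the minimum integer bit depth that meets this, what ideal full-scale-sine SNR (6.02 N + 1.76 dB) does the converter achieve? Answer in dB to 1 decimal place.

62.0 dB

Full-scale range = 0.265 V − (-0.265 V) = 0.53 V.
0.53 V / 0.684 mV = 774.9. Since 2^9 = 512 and 2^10 = 1024, N = 10.
SNR = 6.02 × 10 + 1.76 = 61.96 dB.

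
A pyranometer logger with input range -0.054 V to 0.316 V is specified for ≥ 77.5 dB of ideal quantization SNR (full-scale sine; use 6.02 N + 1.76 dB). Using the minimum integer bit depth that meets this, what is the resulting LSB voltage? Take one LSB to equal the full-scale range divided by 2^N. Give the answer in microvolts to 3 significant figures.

Full-scale range = 0.316 V − (-0.054 V) = 0.37 V.
6.02 N + 1.76 ≥ 77.5 gives N ≥ 12.581, so the minimum integer is 13.
One LSB is 0.37 V / 8192 = 45.2 µV.

45.2 µV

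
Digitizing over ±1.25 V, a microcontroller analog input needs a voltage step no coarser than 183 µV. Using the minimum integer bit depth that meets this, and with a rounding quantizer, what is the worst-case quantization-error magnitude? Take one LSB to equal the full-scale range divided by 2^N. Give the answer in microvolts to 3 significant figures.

The full-scale span is 1.25 − (-1.25) = 2.5 V.
Need 2^N ≥ 2.5 V / 183 µV = 13660 → N_min = 14.
Step size = 2.5/16384 V = 152.59 µV.
|e|_max = LSB/2 = 76.3 µV.

76.3 µV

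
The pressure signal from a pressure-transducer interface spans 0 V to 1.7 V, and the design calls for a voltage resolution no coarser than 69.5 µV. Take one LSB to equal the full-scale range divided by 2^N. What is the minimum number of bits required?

15 bits

Range is 1.7 V.
1.7 V / 69.5 µV = 24460. Since 2^14 = 16384 and 2^15 = 32768, N = 15.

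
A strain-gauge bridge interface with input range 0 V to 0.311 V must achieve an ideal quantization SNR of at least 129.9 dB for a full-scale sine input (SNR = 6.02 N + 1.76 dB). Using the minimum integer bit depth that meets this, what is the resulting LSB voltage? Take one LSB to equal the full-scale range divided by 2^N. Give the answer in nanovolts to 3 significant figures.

74.1 nV

Range is 0.311 V.
N ≥ (129.9 − 1.76)/6.02 = 21.286 → N_min = 22.
Step size = 0.311/4194304 V = 74.1 nV.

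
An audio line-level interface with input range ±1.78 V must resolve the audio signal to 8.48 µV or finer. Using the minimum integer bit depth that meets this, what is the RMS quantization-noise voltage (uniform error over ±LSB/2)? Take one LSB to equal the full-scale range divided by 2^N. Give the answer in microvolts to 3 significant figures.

1.96 µV

The full-scale span is 1.78 − (-1.78) = 3.56 V.
Need 2^N ≥ 3.56 V / 8.48 µV = 419800 → N_min = 19.
LSB = 3.56 V ÷ 2^19 = 3.56/524288 V = 6.7902 µV.
σ_q = LSB/√12 = 6.7902 µV/3.4641 = 1.96 µV.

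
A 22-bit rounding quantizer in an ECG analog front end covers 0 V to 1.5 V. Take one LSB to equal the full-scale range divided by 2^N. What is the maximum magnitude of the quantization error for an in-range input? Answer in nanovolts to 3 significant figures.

179 nV

Span = 1.5 V.
Step size = 1.5/4194304 V = 357.63 nV.
A rounding quantizer has |error| ≤ LSB/2 = 179 nV.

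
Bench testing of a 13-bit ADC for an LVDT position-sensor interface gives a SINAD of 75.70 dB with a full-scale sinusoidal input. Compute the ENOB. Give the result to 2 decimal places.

Inverting SNR = 6.02 N + 1.76: N_eff = (75.70 − 1.76)/6.02 = 12.2824.

12.28 bits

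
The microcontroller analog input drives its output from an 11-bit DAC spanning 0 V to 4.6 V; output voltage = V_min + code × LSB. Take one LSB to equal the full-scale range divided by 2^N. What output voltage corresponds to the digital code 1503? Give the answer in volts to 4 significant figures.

3.376 V

V_FS = 4.6 V. LSB = 4.6 V / 2^11.
Output = V_min + (1503/2048) × range = 0 + 0.733887 × 4.6 V
      = 0 V + 3.37588 V = 3.37588 V.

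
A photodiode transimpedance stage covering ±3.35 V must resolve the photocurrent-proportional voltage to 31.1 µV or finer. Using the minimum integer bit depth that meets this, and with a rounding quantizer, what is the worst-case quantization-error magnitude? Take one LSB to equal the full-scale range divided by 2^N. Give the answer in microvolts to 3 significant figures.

The full-scale span is 3.35 − (-3.35) = 6.7 V.
Required number of levels: 6.7/31.1 µV = 215430; smallest N with 2^N ≥ that is 18.
Step size = 6.7/262144 V = 25.558 µV.
Max error for round-to-nearest is LSB/2 = 12.8 µV.

12.8 µV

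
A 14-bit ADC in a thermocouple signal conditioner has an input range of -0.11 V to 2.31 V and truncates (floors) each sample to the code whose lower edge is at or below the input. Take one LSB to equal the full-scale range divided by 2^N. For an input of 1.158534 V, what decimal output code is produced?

8588

The full-scale span is 2.31 − (-0.11) = 2.42 V. LSB = 2.42 V / 2^14 ≈ 147.7 µV.
V_in − V_min = 1.158534 − (-0.11) = 1.268534 V.
Divide by LSB: 1.268534 × 16384/2.42 = 8588.2897.
Truncating gives code 8588.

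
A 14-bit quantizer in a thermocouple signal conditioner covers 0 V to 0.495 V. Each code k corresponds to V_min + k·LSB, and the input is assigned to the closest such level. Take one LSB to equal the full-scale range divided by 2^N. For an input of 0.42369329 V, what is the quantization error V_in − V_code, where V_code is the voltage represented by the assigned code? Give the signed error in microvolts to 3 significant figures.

−5.44 µV

Full-scale range = 0.495 V. LSB = 0.495 V / 2^14 ≈ 30.21 µV.
(V_in − V_min)/LSB = (0.42369329 − (0)) × 16384/0.495 = 14023.8199 → nearest code k = 14024.
Reconstructed level: 0 + 14024 × 0.495/16384 V = 0.42369873047 V.
V_in − V_code = 0.42369329 − (0.42369873047) = −5.44 µV.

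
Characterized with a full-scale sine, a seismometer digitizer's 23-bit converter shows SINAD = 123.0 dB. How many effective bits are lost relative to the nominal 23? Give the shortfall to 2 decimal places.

ENOB = (SINAD − 1.76)/6.02 = (123.0 − 1.76)/6.02 = 20.1395 bits.
23 − 20.1395 = 2.86 bits below nominal.

2.86 bits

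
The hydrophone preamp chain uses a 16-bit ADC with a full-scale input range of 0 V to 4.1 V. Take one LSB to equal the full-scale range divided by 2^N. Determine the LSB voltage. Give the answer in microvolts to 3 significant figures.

V_FS = 4.1 V.
Number of codes = 2^16 = 65536.
Step size = 4.1/65536 V = 62.6 µV.

62.6 µV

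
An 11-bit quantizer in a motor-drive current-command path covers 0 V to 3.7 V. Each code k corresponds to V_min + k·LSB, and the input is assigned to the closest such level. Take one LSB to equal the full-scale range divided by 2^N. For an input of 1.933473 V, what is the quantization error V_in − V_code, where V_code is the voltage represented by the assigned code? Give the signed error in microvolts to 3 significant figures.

+368 µV

Span = 3.7 V. LSB = 3.7 V / 2^11 ≈ 1.807 mV.
Position in LSBs: (1.933473 − (0)) × 2048/3.7 = 1070.2034; rounding gives k = 1070.
V_code = V_min + k × range/2^11 = 0 + 1070 × 3.7/2048 = 1.933105469 V.
V_in − V_code = 1.933473 − (1.933105469) = +368 µV.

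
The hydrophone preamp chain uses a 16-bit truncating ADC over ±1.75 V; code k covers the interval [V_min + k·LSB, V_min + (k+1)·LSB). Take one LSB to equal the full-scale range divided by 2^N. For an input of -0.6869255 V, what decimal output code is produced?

19905

Range = 1.75 − (-1.75) = 3.5 V. LSB = 3.5 V / 2^16 ≈ 53.41 µV.
(V_in − V_min) × 2^16/range = (-0.6869255 − (-1.75)) × 65536/3.5 = 19905.614.
Floor → code = 19905.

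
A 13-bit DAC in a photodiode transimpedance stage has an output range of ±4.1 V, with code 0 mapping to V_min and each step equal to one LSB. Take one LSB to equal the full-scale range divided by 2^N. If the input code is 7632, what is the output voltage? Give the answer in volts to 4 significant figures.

3.539 V

Range = 4.1 − (-4.1) = 8.2 V. LSB = 8.2 V / 2^13.
Output = V_min + (7632/8192) × range = -4.1 + 0.931641 × 8.2 V
      = -4.1 V + 7.63945 V = 3.53945 V.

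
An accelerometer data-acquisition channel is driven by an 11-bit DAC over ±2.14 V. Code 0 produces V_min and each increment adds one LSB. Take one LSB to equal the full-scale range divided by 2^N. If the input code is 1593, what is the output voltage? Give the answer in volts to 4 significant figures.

1.189 V

Span: 2.14 V − (-2.14 V) = 4.28 V. LSB = 4.28 V / 2^11.
Output = V_min + (1593/2048) × range = -2.14 + 0.777832 × 4.28 V
      = -2.14 + 3.32912 = 1.18912 V.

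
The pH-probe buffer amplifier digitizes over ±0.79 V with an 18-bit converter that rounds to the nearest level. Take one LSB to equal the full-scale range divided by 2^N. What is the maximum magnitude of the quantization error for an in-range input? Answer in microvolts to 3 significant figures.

Span: 0.79 V − (-0.79 V) = 1.58 V.
Step size = 1.58/262144 V = 6.0272 µV.
|e|_max = LSB/2 = 3.01 µV.

3.01 µV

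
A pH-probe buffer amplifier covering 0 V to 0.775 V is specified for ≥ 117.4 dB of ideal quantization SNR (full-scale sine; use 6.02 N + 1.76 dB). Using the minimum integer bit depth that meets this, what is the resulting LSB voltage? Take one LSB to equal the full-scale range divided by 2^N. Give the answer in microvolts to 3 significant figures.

Full-scale range = 0.775 V.
N ≥ (117.4 − 1.76)/6.02 = 19.209 → N_min = 20.
Step size = 0.775/1048576 V = 0.739 µV.

0.739 µV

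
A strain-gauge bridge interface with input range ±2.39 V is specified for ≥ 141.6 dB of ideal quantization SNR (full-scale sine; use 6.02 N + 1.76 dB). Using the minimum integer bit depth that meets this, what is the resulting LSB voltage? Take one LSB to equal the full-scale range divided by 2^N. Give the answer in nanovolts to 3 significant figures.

285 nV

Full-scale range = 2.39 V − (-2.39 V) = 4.78 V.
6.02 N + 1.76 ≥ 141.6 gives N ≥ 23.229, so the minimum integer is 24.
LSB = 4.78 V / 2^24 = 285 nV.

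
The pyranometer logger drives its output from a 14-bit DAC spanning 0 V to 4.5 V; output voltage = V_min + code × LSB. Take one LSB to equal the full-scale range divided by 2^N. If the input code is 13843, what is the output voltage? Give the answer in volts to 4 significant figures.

3.802 V

Span = 4.5 V. LSB = 4.5 V / 2^14.
V_out = 0 + 13843 × (4.5/16384) V
      = 0 + 3.80209 = 3.80209 V.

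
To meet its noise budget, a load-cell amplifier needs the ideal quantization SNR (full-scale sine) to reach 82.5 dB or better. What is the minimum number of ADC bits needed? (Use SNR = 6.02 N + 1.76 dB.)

14 bits

Solving 6.02 N ≥ 82.5 − 1.76: N ≥ 13.412. Round up → N = 14.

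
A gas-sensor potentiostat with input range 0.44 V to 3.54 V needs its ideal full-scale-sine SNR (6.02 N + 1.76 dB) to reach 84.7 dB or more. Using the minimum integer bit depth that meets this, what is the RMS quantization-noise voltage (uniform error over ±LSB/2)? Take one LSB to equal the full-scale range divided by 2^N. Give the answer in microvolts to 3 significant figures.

54.6 µV

Full-scale range = 3.54 V − (0.44 V) = 3.1 V.
Solving 6.02 N ≥ 84.7 − 1.76: N ≥ 13.777. Round up → N = 14.
Step size = 3.1/16384 V = 189.21 µV.
σ_q = LSB/√12 = 189.21 µV/3.4641 = 54.6 µV.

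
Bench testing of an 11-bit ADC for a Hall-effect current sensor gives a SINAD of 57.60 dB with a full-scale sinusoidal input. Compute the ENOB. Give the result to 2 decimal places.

ENOB = (57.60 − 1.76)/6.02 = 9.2757 bits.

9.28 bits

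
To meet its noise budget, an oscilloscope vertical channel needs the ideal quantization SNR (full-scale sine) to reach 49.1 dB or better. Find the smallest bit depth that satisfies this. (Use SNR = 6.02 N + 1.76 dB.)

Solving 6.02 N ≥ 49.1 − 1.76: N ≥ 7.864. Round up → N = 8.

8 bits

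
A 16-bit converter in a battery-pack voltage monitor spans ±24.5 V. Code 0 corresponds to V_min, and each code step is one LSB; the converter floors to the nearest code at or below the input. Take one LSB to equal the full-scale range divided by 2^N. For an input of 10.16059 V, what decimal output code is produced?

Range = 24.5 − (-24.5) = 49 V. LSB = 49 V / 2^16 ≈ 0.7477 mV.
V_in − V_min = 10.16059 − (-24.5) = 34.66059 V.
Divide by LSB: 34.66059 × 65536/49 = 46357.4781.
Truncating gives code 46357.

46357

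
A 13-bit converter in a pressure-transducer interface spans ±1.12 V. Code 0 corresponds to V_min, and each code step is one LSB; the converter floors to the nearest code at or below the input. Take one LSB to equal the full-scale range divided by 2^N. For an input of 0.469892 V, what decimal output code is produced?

5814

Range = 1.12 − (-1.12) = 2.24 V. LSB = 2.24 V / 2^13 ≈ 273.4 µV.
V_in − V_min = 0.469892 − (-1.12) = 1.589892 V.
Divide by LSB: 1.589892 × 8192/2.24 = 5814.4622.
Truncating gives code 5814.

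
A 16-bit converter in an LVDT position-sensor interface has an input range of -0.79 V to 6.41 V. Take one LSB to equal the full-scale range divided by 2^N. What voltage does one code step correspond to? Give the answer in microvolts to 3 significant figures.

110 µV

Full-scale range = 6.41 V − (-0.79 V) = 7.2 V.
There are 2^16 = 65536 steps.
One LSB is 7.2 V / 65536 = 110 µV.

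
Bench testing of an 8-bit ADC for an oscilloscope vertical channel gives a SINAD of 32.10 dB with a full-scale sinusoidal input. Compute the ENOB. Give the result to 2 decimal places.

5.04 bits

Inverting SNR = 6.02 N + 1.76: N_eff = (32.10 − 1.76)/6.02 = 5.0399.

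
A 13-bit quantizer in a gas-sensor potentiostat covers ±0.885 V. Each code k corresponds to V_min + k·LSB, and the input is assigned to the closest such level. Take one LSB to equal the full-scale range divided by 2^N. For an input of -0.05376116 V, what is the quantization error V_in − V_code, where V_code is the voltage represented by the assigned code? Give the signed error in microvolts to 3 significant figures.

Full-scale range = 0.885 V − (-0.885 V) = 1.77 V. LSB = 1.77 V / 2^13 ≈ 216.1 µV.
(V_in − V_min)/LSB = (-0.05376116 − (-0.885)) × 8192/1.77 = 3847.1800 → nearest code k = 3847.
V_code = V_min + k × range/2^13 = -0.885 + 3847 × 1.77/8192 = -0.05380004883 V.
V_in − V_code = -0.05376116 − (-0.05380004883) = +38.9 µV.

+38.9 µV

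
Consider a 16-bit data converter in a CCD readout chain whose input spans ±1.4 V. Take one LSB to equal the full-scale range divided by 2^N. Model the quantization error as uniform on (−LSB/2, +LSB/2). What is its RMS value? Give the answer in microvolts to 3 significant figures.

12.3 µV

Range = 1.4 − (-1.4) = 2.8 V.
One LSB is 2.8 V / 65536 = 42.725 µV.
RMS of a uniform error over width LSB is LSB/√12 = 12.3 µV.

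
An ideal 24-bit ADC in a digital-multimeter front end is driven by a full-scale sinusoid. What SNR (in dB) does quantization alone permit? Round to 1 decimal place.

6.02(24) + 1.76 = 144.48 + 1.76 = 146.24 dB.

146.2 dB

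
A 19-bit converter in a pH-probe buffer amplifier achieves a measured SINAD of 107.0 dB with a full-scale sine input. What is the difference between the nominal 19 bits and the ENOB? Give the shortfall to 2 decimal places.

N_eff = (107.0 − 1.76)/6.02 = 17.4817 bits.
Shortfall = 19 − 17.4817 = 1.5183 bits.

1.52 bits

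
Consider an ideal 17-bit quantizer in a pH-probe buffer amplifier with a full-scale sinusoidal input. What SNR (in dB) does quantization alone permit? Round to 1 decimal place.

6.02(17) + 1.76 = 102.34 + 1.76 = 104.10 dB.

104.1 dB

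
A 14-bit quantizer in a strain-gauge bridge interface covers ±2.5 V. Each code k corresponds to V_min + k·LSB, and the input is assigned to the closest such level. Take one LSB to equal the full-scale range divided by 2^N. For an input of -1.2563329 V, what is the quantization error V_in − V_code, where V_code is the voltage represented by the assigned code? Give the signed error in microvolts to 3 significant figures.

+75.8 µV

Span: 2.5 V − (-2.5 V) = 5 V. LSB = 5 V / 2^14 ≈ 305.2 µV.
(V_in − V_min)/LSB = (-1.2563329 − (-2.5)) × 16384/5 = 4075.2484 → nearest code k = 4075.
V_code = V_min + k × range/2^14 = -2.5 + 4075 × 5/16384 = -1.2564086914 V.
e = -1.2563329 − (-1.2564086914) = +75.8 µV.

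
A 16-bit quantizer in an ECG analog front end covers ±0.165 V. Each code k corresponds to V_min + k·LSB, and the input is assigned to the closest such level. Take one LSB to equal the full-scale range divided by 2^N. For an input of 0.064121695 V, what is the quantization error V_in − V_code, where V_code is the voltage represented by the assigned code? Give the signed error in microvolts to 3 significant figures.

+0.906 µV

Full-scale range = 0.165 V − (-0.165 V) = 0.33 V. LSB = 0.33 V / 2^16 ≈ 5.035 µV.
(V_in − V_min)/LSB = (0.064121695 − (-0.165)) × 65536/0.33 = 45502.1800 → nearest code k = 45502.
V_code = -0.165 + (45502/65536) × 0.33 = 0.064120788574 V.
V_in − V_code = 0.064121695 − (0.064120788574) = +0.906 µV.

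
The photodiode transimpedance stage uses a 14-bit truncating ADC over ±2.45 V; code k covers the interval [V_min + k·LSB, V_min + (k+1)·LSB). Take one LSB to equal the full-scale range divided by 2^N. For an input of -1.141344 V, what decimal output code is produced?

Range = 2.45 − (-2.45) = 4.9 V. LSB = 4.9 V / 2^14 ≈ 299.1 µV.
(V_in − V_min) × 2^14/range = (-1.141344 − (-2.45)) × 16384/4.9 = 4375.718.
Floor → code = 4375.

4375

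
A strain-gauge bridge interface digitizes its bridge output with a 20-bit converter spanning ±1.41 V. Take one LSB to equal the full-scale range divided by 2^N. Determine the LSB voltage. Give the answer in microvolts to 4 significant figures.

2.689 µV

Full-scale range = 1.41 V − (-1.41 V) = 2.82 V.
There are 2^20 = 1048576 steps.
LSB = 2.82 V ÷ 2^20 = 2.82/1048576 V = 2.689 µV.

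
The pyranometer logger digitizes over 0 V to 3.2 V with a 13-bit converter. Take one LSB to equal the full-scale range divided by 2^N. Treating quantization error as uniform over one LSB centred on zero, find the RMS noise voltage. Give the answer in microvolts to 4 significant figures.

Range is 3.2 V.
LSB = 3.2 V ÷ 2^13 = 3.2/8192 V = 390.625 µV.
σ_q = LSB/√12 = 390.625 µV/3.4641 = 112.8 µV.

112.8 µV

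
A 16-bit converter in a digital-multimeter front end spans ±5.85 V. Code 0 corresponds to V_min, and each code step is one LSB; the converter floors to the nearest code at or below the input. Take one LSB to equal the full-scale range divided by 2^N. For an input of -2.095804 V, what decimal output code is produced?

Full-scale range = 5.85 V − (-5.85 V) = 11.7 V. LSB = 11.7 V / 2^16 ≈ 178.5 µV.
V_in − V_min = -2.095804 − (-5.85) = 3.754196 V.
Divide by LSB: 3.754196 × 65536/11.7 = 21028.6315.
Truncating gives code 21028.

21028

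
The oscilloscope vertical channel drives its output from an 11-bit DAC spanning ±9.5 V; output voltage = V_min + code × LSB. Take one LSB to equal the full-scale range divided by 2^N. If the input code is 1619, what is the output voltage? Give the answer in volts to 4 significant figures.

5.520 V

Span: 9.5 V − (-9.5 V) = 19 V. LSB = 19 V / 2^11.
V_out = -9.5 + 1619 × (19/2048) V
      = -9.5 V + 15.0200 V = 5.52002 V.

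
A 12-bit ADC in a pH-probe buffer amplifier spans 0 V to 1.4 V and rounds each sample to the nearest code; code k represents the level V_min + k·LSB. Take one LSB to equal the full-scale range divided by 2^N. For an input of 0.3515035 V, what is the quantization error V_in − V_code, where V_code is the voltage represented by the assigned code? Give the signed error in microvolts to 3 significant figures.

Full-scale range = 1.4 V. LSB = 1.4 V / 2^12 ≈ 341.8 µV.
(V_in − V_min)/LSB = (0.3515035 − (0)) × 4096/1.4 = 1028.3988 → nearest code k = 1028.
Reconstructed level: 0 + 1028 × 1.4/4096 V = 0.3513671875 V.
e = 0.3515035 − (0.3513671875) = +136 µV.

+136 µV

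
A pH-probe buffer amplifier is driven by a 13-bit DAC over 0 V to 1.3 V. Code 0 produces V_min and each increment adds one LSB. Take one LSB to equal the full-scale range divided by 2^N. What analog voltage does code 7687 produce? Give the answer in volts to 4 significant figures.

Range is 1.3 V. LSB = 1.3 V / 2^13.
Output = V_min + (7687/8192) × range = 0 + 0.938354 × 1.3 V
      = 0 V + 1.21986 V = 1.21986 V.

1.220 V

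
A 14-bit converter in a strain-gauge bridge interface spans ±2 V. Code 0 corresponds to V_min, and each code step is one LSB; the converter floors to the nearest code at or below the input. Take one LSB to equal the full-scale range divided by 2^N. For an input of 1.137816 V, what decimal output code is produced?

12852

The full-scale span is 2 − (-2) = 4 V. LSB = 4 V / 2^14 ≈ 244.1 µV.
V_in − V_min = 1.137816 − (-2) = 3.137816 V.
Divide by LSB: 3.137816 × 16384/4 = 12852.4943.
Truncating gives code 12852.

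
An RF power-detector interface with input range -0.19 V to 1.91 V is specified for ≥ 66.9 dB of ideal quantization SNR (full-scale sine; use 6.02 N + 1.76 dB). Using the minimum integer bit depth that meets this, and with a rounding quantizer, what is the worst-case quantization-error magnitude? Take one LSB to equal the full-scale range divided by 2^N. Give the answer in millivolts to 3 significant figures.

Span: 1.91 V − (-0.19 V) = 2.1 V.
Required N = ⌈(66.9 − 1.76)/6.02⌉ = ⌈10.821⌉ = 11.
One LSB is 2.1 V / 2048 = 1.0254 mV.
Max error for round-to-nearest is LSB/2 = 0.513 mV.

0.513 mV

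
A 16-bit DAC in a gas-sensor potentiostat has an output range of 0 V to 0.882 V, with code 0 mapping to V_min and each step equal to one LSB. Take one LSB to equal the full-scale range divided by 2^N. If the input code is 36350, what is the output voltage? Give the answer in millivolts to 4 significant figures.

489.2 mV

Range is 0.882 V. LSB = 0.882 V / 2^16.
Output = V_min + (36350/65536) × range = 0 + 0.554657 × 0.882 V
      = 0 V + 0.489207 V = 0.489207 V.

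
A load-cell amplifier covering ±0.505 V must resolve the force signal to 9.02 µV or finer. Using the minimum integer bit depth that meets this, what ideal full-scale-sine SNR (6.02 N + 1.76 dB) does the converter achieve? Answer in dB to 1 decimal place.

Full-scale range = 0.505 V − (-0.505 V) = 1.01 V.
Need 2^N ≥ 1.01 V / 9.02 µV = 112000 → N_min = 17.
6.02(17) + 1.76 = 104.10 dB.

104.1 dB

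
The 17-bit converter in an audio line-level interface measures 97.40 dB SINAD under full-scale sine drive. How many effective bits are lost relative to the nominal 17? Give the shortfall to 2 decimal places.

N_eff = (97.40 − 1.76)/6.02 = 15.8870 bits.
Lost resolution: 17 − 15.8870 = 1.1130 bits.

1.11 bits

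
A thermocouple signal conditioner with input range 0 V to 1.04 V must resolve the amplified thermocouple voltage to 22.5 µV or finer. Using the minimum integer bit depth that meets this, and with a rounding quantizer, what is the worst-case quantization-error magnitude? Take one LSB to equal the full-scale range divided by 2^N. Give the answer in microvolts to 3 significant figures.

7.93 µV

Span = 1.04 V.
Need 2^N ≥ 1.04 V / 22.5 µV = 46220 → N_min = 16.
LSB = 1.04 V ÷ 2^16 = 1.04/65536 V = 15.869 µV.
|e|_max = LSB/2 = 7.93 µV.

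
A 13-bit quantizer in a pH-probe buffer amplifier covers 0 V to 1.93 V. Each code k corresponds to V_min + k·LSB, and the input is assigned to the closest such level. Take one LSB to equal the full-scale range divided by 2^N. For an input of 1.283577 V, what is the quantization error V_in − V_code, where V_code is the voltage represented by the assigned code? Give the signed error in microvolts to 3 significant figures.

Full-scale range = 1.93 V. LSB = 1.93 V / 2^13 ≈ 235.6 µV.
Position in LSBs: (1.283577 − (0)) × 8192/1.93 = 5448.2191; rounding gives k = 5448.
V_code = 0 + (5448/8192) × 1.93 = 1.283525391 V.
e = 1.283577 − (1.283525391) = +51.6 µV.

+51.6 µV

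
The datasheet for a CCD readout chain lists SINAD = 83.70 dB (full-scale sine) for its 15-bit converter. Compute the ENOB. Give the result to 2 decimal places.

Inverting SNR = 6.02 N + 1.76: N_eff = (83.70 − 1.76)/6.02 = 13.6113.

13.61 bits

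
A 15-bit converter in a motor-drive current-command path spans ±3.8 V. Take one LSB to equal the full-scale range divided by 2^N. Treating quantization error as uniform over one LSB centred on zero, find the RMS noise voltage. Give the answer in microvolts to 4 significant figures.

66.95 µV

Range = 3.8 − (-3.8) = 7.6 V.
Step size = 7.6/32768 V = 231.934 µV.
V_rms = LSB/√12 = 231.934 µV / √12 = 66.95 µV.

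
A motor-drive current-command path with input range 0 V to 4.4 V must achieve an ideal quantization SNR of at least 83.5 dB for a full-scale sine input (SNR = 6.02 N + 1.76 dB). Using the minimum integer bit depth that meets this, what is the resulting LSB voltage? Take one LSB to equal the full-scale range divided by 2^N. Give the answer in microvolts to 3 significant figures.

V_FS = 4.4 V.
N ≥ (83.5 − 1.76)/6.02 = 13.578 → N_min = 14.
LSB = 4.4 V ÷ 2^14 = 4.4/16384 V = 269 µV.

269 µV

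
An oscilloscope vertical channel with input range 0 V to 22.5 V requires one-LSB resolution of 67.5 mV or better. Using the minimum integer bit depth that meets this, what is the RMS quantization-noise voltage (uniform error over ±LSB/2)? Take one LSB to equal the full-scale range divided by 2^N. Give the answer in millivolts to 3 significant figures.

Range is 22.5 V.
22.5 V / 67.5 mV = 333.3. Since 2^8 = 256 and 2^9 = 512, N = 9.
LSB = 22.5 V ÷ 2^9 = 22.5/512 V = 43.945 mV.
V_rms = LSB/√12 = 12.7 mV.

12.7 mV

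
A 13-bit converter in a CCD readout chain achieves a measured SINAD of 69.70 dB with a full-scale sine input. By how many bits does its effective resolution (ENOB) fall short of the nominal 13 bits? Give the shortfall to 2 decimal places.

Effective bits = (69.70 − 1.76)/6.02 = 11.2857.
13 − 11.2857 = 1.71 bits below nominal.

1.71 bits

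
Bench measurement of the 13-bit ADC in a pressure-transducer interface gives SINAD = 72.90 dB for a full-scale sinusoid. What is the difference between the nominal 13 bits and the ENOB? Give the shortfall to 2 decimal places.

1.18 bits

Effective bits = (72.90 − 1.76)/6.02 = 11.8173.
Shortfall = 13 − 11.8173 = 1.1827 bits.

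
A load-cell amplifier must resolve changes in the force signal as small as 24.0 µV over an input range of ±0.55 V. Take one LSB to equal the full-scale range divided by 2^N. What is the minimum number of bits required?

Full-scale range = 0.55 V − (-0.55 V) = 1.1 V.
Levels needed ≥ 1.1/24.0 µV = 45830. 2^16 = 65536 suffices, so N_min = 16.

16 bits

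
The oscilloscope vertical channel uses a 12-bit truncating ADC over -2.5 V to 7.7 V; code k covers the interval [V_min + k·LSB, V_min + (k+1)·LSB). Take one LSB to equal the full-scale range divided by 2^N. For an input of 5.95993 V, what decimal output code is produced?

Span: 7.7 V − (-2.5 V) = 10.2 V. LSB = 10.2 V / 2^12 ≈ 2.490 mV.
code = ⌊(V_in − V_min)/LSB⌋ = ⌊(V_in − V_min) × 2^12 / range⌋
     = ⌊(5.95993 − (-2.5)) × 4096 / 10.2⌋ = ⌊8.45993 × 4096/10.2⌋
     = ⌊3397.242⌋ = 3397.

3397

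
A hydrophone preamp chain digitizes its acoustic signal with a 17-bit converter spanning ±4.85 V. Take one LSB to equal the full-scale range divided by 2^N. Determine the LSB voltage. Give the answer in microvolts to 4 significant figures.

74.01 µV

Span: 4.85 V − (-4.85 V) = 9.7 V.
There are 2^17 = 131072 steps.
LSB = 9.7 V / 2^17 = 74.01 µV.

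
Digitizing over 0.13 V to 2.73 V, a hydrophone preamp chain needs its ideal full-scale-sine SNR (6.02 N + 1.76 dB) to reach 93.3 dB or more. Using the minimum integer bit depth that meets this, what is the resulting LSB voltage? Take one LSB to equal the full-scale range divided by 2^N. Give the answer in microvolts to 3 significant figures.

The full-scale span is 2.73 − (0.13) = 2.6 V.
Solving 6.02 N ≥ 93.3 − 1.76: N ≥ 15.206. Round up → N = 16.
LSB = 2.6 V ÷ 2^16 = 2.6/65536 V = 39.7 µV.

39.7 µV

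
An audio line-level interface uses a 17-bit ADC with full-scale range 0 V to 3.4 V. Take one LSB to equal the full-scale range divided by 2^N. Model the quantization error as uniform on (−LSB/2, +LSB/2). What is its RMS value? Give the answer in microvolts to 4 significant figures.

7.488 µV

Span = 3.4 V.
LSB = 3.4 V ÷ 2^17 = 3.4/131072 V = 25.9399 µV.
σ_q = LSB/√12 = 25.9399 µV/3.4641 = 7.488 µV.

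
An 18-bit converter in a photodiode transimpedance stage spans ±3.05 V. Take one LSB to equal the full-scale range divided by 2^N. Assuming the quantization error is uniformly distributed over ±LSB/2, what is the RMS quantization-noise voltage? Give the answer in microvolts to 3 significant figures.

6.72 µV

Full-scale range = 3.05 V − (-3.05 V) = 6.1 V.
LSB = 6.1 V / 2^18 = 23.270 µV.
V_rms = LSB/√12 = 23.270 µV / √12 = 6.72 µV.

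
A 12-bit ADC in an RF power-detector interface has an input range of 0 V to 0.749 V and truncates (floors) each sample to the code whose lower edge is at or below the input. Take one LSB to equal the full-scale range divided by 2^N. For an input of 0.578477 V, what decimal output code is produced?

3163

Span = 0.749 V. LSB = 0.749 V / 2^12 ≈ 182.9 µV.
(V_in − V_min) × 2^12/range = (0.578477 − (0)) × 4096/0.749 = 3163.474.
Floor → code = 3163.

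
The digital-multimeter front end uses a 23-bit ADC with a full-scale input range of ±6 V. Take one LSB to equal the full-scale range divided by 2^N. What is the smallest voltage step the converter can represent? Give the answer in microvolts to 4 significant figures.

1.431 µV

Range = 6 − (-6) = 12 V.
2^23 = 8388608 levels.
Step size = 12/8388608 V = 1.431 µV.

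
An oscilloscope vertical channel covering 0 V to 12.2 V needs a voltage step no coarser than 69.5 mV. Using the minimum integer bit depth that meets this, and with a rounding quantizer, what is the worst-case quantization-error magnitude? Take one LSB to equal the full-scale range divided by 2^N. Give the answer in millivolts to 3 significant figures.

23.8 mV

Range is 12.2 V.
Levels needed ≥ 12.2/69.5 mV = 175.5. 2^8 = 256 suffices, so N_min = 8.
One LSB is 12.2 V / 256 = 47.656 mV.
Max error for round-to-nearest is LSB/2 = 23.8 mV.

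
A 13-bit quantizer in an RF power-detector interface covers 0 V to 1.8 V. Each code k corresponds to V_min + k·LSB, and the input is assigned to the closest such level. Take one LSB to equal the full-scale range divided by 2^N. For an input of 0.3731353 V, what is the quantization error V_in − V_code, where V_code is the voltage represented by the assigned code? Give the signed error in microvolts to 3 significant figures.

+39.6 µV

Full-scale range = 1.8 V. LSB = 1.8 V / 2^13 ≈ 219.7 µV.
Position in LSBs: (0.3731353 − (0)) × 8192/1.8 = 1698.1802; rounding gives k = 1698.
Reconstructed level: 0 + 1698 × 1.8/8192 V = 0.3730957031 V.
Error = V_in − V_code = 0.3731353 − (0.3730957031) = +39.6 µV.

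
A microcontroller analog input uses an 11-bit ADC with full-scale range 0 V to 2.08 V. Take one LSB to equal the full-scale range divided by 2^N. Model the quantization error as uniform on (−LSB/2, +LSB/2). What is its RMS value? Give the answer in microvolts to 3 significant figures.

Full-scale range = 2.08 V.
One LSB is 2.08 V / 2048 = 1.0156 mV.
V_rms = LSB/√12 = 1.0156 mV / √12 = 293 µV.

293 µV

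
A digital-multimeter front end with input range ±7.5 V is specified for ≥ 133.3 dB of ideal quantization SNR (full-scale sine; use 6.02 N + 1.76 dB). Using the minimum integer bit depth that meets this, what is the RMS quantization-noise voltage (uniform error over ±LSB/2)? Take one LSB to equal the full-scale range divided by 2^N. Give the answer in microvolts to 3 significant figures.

1.03 µV

Full-scale range = 7.5 V − (-7.5 V) = 15 V.
Required N = ⌈(133.3 − 1.76)/6.02⌉ = ⌈21.850⌉ = 22.
LSB = 15 V / 2^22 = 3.5763 µV.
RMS noise = LSB/√12 = 1.03 µV.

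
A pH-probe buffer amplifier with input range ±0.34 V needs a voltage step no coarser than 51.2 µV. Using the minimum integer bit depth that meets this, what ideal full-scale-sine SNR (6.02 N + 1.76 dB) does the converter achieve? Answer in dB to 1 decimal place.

Span: 0.34 V − (-0.34 V) = 0.68 V.
Need 2^N ≥ 0.68 V / 51.2 µV = 13280 → N_min = 14.
Ideal SNR at N = 14: 6.02·14 + 1.76 = 86.0 dB.

86.0 dB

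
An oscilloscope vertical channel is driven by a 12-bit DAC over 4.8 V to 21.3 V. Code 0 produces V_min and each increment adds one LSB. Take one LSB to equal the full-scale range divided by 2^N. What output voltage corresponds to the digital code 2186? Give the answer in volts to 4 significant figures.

13.61 V

Range = 21.3 − (4.8) = 16.5 V. LSB = 16.5 V / 2^12.
Output = V_min + (2186/4096) × range = 4.8 + 0.533691 × 16.5 V
      = 4.8 + 8.80591 = 13.6059 V.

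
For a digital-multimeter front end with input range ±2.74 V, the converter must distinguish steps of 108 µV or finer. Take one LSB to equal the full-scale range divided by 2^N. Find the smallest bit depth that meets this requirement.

Full-scale range = 2.74 V − (-2.74 V) = 5.48 V.
5.48 V / 108 µV = 50740. Since 2^15 = 32768 and 2^16 = 65536, N = 16.

16 bits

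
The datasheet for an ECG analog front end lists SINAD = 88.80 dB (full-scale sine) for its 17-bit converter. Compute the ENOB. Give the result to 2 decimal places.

ENOB = (88.80 − 1.76)/6.02 = 14.4585 bits.

14.46 bits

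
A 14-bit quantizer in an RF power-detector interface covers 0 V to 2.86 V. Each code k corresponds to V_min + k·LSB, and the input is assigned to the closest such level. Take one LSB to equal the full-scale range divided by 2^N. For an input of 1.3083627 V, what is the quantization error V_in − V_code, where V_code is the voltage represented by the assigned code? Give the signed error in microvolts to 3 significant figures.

Full-scale range = 2.86 V. LSB = 2.86 V / 2^14 ≈ 174.6 µV.
(1.3083627 − (0)) / LSB = 1.3083627 × 16384/2.86 = 7495.1799. Nearest integer: k = 7495.
Reconstructed level: 0 + 7495 × 2.86/16384 V = 1.3083312988 V.
Error = V_in − V_code = 1.3083627 − (1.3083312988) = +31.4 µV.

+31.4 µV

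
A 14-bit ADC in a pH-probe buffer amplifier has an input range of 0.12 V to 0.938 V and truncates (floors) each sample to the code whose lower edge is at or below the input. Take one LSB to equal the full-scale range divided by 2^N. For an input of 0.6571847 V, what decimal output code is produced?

Span: 0.938 V − (0.12 V) = 0.818 V. LSB = 0.818 V / 2^14 ≈ 49.93 µV.
(V_in − V_min) × 2^14/range = (0.6571847 − (0.12)) × 16384/0.818 = 10759.455.
Floor → code = 10759.

10759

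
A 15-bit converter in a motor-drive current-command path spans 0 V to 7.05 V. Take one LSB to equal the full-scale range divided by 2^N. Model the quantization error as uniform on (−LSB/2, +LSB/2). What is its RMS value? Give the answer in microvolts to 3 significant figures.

62.1 µV

Span = 7.05 V.
Step size = 7.05/32768 V = 215.15 µV.
V_rms = LSB/√12 = 215.15 µV / √12 = 62.1 µV.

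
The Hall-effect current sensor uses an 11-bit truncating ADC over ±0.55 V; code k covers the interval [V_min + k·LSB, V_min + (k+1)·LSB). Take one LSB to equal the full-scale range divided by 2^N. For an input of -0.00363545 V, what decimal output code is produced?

Range = 0.55 − (-0.55) = 1.1 V. LSB = 1.1 V / 2^11 ≈ 0.5371 mV.
code = ⌊(V_in − V_min)/LSB⌋ = ⌊(V_in − V_min) × 2^11 / range⌋
     = ⌊(-0.00363545 − (-0.55)) × 2048 / 1.1⌋ = ⌊0.54636455 × 2048/1.1⌋
     = ⌊1017.231⌋ = 1017.

1017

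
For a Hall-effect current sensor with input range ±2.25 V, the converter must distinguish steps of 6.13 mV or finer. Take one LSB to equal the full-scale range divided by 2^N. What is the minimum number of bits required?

Full-scale range = 2.25 V − (-2.25 V) = 4.5 V.
4.5 V / 6.13 mV = 734.1. Since 2^9 = 512 and 2^10 = 1024, N = 10.

10 bits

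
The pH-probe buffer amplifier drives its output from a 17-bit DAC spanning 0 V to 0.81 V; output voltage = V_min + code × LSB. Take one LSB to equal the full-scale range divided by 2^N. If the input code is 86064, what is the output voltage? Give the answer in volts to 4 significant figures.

0.5319 V

V_FS = 0.81 V. LSB = 0.81 V / 2^17.
V_out = V_min + code × LSB = 0 V + 86064 × 0.81 V / 131072
      = 0 V + 0.531859 V = 0.531859 V.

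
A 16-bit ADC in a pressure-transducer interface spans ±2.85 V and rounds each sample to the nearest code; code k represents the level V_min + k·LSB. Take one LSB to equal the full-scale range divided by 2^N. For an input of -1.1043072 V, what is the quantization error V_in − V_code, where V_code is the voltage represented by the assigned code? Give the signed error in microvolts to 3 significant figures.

Span: 2.85 V − (-2.85 V) = 5.7 V. LSB = 5.7 V / 2^16 ≈ 86.98 µV.
Position in LSBs: (-1.1043072 − (-2.85)) × 65536/5.7 = 20071.1795; rounding gives k = 20071.
V_code = -2.85 + (20071/65536) × 5.7 = -1.1043228149 V.
V_in − V_code = -1.1043072 − (-1.1043228149) = +15.6 µV.

+15.6 µV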